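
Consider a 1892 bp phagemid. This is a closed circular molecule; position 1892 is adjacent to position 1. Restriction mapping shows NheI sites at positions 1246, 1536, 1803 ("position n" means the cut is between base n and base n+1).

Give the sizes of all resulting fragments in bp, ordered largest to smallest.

Circular molecule, 3 cuts → 3 fragments:
  1536 − 1246 = 290 bp
  1803 − 1536 = 267 bp
  wrap: 1892 − 1803 + 1246 = 1335 bp
Sorted largest to smallest: 1335, 290, 267 bp.

1335, 290, 267 bp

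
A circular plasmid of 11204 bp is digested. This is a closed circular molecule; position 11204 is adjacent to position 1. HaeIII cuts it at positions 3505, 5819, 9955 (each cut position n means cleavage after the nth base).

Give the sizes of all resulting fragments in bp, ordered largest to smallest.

4754, 4136, 2314 bp

Circular molecule, 3 cuts → 3 fragments:
  5819 − 3505 = 2314 bp
  9955 − 5819 = 4136 bp
  wrap: 11204 − 9955 + 3505 = 4754 bp
Sorted largest to smallest: 4754, 4136, 2314 bp.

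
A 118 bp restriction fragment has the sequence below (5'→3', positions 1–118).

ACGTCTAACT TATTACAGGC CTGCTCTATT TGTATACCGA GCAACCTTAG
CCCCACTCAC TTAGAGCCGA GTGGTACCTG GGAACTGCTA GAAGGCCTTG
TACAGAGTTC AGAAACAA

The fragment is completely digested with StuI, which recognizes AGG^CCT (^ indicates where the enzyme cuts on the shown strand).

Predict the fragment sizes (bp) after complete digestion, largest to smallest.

76, 23, 19 bp

StuI sites (AGGCCT) start at positions 17, 93.
StuI cuts after base 3 of each site, so after positions 19, 95.
Linear molecule, 2 cuts → 3 fragments:
  1–19 → 19 bp
  20–95 → 76 bp
  96–118 → 23 bp
Sorted largest to smallest: 76, 23, 19 bp.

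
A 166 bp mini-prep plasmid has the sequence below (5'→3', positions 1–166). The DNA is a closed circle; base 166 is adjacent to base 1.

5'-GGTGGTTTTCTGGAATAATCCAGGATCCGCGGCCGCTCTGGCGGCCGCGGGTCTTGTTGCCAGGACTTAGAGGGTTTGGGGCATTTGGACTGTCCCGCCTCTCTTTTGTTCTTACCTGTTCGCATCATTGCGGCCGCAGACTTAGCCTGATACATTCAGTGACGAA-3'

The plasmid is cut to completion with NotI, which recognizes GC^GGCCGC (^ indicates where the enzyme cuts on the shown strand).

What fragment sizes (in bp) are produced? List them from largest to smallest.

89, 65, 12 bp

NotI sites (GCGGCCGC) start at positions 29, 41, 130.
NotI cuts after base 2 of each site, so after positions 30, 42, 131.
Circular molecule, 3 cuts → 3 fragments:
  31–42 → 12 bp
  43–131 → 89 bp
  132–166 then 1–30 → 35 + 30 = 65 bp
Sorted largest to smallest: 89, 65, 12 bp.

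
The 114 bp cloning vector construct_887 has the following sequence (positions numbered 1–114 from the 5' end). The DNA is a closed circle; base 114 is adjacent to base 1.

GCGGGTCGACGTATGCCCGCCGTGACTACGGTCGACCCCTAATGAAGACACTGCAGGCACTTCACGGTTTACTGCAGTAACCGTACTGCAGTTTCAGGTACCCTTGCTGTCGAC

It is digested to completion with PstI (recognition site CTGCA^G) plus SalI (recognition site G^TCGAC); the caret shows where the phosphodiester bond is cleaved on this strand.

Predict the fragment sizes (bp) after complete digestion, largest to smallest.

PstI sites (CTGCAG) start at positions 51, 72, 86.
PstI cuts after base 5 of each site (before the last base), so after positions 55, 76, 90.
SalI sites (GTCGAC) start at positions 5, 31, 109.
SalI cuts after the first base of each site, so after positions 5, 31, 109.
Combined cut positions: 5, 31, 55, 76, 90, 109.
Circular molecule, 6 cuts → 6 fragments:
  6–31 → 26 bp
  32–55 → 24 bp
  56–76 → 21 bp
  77–90 → 14 bp
  91–109 → 19 bp
  110–114 then 1–5 → 5 + 5 = 10 bp
Sorted largest to smallest: 26, 24, 21, 19, 14, 10 bp.

26, 24, 21, 19, 14, 10 bp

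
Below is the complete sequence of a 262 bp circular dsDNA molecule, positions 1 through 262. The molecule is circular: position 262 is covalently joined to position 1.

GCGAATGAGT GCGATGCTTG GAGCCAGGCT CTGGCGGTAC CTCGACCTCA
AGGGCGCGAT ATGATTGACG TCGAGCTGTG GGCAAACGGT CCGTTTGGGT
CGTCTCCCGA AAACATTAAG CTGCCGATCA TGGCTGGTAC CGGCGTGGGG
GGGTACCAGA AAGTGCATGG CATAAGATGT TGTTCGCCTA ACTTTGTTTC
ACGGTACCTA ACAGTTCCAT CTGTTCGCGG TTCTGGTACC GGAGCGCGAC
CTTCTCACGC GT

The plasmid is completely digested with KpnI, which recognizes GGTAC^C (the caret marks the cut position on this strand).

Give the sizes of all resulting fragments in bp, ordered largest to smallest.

KpnI sites (GGTACC) start at positions 36, 136, 152, 203, 235.
KpnI cuts after base 5 of each site (before the last base), so after positions 40, 140, 156, 207, 239.
Circular molecule, 5 cuts → 5 fragments:
  41–140 → 100 bp
  141–156 → 16 bp
  157–207 → 51 bp
  208–239 → 32 bp
  240–262 then 1–40 → 23 + 40 = 63 bp
Sorted largest to smallest: 100, 63, 51, 32, 16 bp.

100, 63, 51, 32, 16 bp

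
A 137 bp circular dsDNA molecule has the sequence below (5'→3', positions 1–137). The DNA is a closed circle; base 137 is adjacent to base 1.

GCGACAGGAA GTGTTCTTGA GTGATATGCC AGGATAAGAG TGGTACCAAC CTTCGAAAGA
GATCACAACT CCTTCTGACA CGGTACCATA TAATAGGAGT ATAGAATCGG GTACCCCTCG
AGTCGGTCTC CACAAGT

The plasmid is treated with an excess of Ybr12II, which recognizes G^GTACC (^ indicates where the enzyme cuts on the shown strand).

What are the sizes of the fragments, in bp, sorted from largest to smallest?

69, 40, 28 bp

Ybr12II sites (GGTACC) start at positions 42, 82, 110.
Ybr12II cuts after the first base of each site, so after positions 42, 82, 110.
Circular molecule, 3 cuts → 3 fragments:
  43–82 → 40 bp
  83–110 → 28 bp
  111–137 then 1–42 → 27 + 42 = 69 bp
Sorted largest to smallest: 69, 40, 28 bp.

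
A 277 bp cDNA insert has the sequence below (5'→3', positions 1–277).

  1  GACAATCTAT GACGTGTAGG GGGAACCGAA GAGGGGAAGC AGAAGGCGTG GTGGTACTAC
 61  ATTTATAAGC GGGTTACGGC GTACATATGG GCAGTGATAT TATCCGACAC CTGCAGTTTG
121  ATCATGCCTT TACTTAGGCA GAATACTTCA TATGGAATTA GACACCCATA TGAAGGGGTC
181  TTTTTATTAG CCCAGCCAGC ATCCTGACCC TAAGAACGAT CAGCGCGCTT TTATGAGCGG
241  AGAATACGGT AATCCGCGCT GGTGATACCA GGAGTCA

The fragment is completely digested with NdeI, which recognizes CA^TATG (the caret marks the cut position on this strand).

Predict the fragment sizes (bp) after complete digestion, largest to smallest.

NdeI sites (CATATG) start at positions 84, 149, 167.
NdeI cuts after base 2 of each site, so after positions 85, 150, 168.
Linear molecule, 3 cuts → 4 fragments:
  1–85 → 85 bp
  86–150 → 65 bp
  151–168 → 18 bp
  169–277 → 109 bp
Sorted largest to smallest: 109, 85, 65, 18 bp.

109, 85, 65, 18 bp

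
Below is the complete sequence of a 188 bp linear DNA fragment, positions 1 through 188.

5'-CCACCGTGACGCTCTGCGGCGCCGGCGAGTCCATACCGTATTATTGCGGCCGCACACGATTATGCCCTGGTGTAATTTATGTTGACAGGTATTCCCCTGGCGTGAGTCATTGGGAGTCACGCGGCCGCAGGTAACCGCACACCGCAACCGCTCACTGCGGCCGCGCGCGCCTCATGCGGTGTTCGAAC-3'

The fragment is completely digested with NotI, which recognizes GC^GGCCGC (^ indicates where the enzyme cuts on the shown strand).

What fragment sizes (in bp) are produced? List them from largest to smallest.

75, 47, 36, 30 bp

NotI sites (GCGGCCGC) start at positions 46, 121, 157.
NotI cuts after base 2 of each site, so after positions 47, 122, 158.
Linear molecule, 3 cuts → 4 fragments:
  1–47 → 47 bp
  48–122 → 75 bp
  123–158 → 36 bp
  159–188 → 30 bp
Sorted largest to smallest: 75, 47, 36, 30 bp.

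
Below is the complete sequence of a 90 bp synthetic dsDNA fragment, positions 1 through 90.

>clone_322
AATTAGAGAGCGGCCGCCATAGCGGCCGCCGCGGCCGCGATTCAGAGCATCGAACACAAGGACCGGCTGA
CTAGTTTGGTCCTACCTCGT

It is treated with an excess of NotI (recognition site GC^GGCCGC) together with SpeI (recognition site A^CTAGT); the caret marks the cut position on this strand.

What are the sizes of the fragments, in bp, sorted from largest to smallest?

NotI sites (GCGGCCGC) start at positions 10, 22, 31.
NotI cuts after base 2 of each site, so after positions 11, 23, 32.
The SpeI site (ACTAGT) starts at position 70.
SpeI cuts after the first base of each site, so after position 70.
Combined cut positions: 11, 23, 32, 70.
Linear molecule, 4 cuts → 5 fragments:
  1–11 → 11 bp
  12–23 → 12 bp
  24–32 → 9 bp
  33–70 → 38 bp
  71–90 → 20 bp
Sorted largest to smallest: 38, 20, 12, 11, 9 bp.

38, 20, 12, 11, 9 bp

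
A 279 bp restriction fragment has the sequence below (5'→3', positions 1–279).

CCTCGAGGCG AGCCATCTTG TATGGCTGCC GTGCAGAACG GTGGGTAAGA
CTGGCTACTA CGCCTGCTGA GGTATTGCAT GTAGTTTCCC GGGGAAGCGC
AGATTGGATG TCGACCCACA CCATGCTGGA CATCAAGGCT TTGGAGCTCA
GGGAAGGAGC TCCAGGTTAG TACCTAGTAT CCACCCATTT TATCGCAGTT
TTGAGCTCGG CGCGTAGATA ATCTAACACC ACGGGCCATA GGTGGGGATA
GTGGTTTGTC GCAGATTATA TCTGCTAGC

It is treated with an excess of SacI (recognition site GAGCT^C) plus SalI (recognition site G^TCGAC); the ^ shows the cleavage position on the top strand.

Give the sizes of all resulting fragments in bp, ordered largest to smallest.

SacI sites (GAGCTC) start at positions 144, 157, 203.
SacI cuts after base 5 of each site (before the last base), so after positions 148, 161, 207.
The SalI site (GTCGAC) starts at position 110.
SalI cuts after the first base of each site, so after position 110.
Combined cut positions: 110, 148, 161, 207.
Linear molecule, 4 cuts → 5 fragments:
  1–110 → 110 bp
  111–148 → 38 bp
  149–161 → 13 bp
  162–207 → 46 bp
  208–279 → 72 bp
Sorted largest to smallest: 110, 72, 46, 38, 13 bp.

110, 72, 46, 38, 13 bp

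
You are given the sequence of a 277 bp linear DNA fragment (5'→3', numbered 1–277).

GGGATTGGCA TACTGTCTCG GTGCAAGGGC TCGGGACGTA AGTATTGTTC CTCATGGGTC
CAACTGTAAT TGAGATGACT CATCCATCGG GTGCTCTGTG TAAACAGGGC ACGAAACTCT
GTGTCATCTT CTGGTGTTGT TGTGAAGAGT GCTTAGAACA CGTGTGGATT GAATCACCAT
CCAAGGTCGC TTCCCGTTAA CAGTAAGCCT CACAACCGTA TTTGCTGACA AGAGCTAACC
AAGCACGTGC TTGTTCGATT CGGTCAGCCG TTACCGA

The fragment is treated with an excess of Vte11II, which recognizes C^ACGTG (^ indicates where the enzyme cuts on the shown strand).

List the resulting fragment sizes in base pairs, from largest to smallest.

Vte11II sites (CACGTG) start at positions 159, 244.
Vte11II cuts after the first base of each site, so after positions 159, 244.
Linear molecule, 2 cuts → 3 fragments:
  1–159 → 159 bp
  160–244 → 85 bp
  245–277 → 33 bp
Sorted largest to smallest: 159, 85, 33 bp.

159, 85, 33 bp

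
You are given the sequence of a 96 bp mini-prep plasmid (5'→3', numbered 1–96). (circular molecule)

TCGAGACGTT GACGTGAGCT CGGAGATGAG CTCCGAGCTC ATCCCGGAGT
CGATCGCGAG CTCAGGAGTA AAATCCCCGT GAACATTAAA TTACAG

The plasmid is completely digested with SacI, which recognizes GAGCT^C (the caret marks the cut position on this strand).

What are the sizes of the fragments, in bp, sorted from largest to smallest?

SacI sites (GAGCTC) start at positions 16, 28, 35, 58.
SacI cuts after base 5 of each site (before the last base), so after positions 20, 32, 39, 62.
Circular molecule, 4 cuts → 4 fragments:
  21–32 → 12 bp
  33–39 → 7 bp
  40–62 → 23 bp
  63–96 then 1–20 → 34 + 20 = 54 bp
Sorted largest to smallest: 54, 23, 12, 7 bp.

54, 23, 12, 7 bp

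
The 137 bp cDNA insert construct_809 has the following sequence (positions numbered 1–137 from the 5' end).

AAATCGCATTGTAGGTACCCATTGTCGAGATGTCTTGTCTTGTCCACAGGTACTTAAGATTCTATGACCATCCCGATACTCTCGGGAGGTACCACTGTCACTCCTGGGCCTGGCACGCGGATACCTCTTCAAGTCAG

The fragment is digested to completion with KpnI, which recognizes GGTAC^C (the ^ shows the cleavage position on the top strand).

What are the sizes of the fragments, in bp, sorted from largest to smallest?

KpnI sites (GGTACC) start at positions 14, 88.
KpnI cuts after base 5 of each site (before the last base), so after positions 18, 92.
Linear molecule, 2 cuts → 3 fragments:
  1–18 → 18 bp
  19–92 → 74 bp
  93–137 → 45 bp
Sorted largest to smallest: 74, 45, 18 bp.

74, 45, 18 bp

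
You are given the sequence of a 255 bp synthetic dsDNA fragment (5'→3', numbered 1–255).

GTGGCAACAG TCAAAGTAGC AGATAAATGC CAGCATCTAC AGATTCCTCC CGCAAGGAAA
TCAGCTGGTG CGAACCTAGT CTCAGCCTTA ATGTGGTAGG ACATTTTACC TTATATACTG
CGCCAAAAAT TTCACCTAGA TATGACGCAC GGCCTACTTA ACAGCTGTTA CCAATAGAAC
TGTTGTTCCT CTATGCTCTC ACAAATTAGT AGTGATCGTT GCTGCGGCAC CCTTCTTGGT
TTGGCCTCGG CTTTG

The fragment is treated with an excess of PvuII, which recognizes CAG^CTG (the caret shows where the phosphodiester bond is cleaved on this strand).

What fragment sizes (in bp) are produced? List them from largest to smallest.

PvuII sites (CAGCTG) start at positions 62, 162.
PvuII cuts after base 3 of each site, so after positions 64, 164.
Linear molecule, 2 cuts → 3 fragments:
  1–64 → 64 bp
  65–164 → 100 bp
  165–255 → 91 bp
Sorted largest to smallest: 100, 91, 64 bp.

100, 91, 64 bp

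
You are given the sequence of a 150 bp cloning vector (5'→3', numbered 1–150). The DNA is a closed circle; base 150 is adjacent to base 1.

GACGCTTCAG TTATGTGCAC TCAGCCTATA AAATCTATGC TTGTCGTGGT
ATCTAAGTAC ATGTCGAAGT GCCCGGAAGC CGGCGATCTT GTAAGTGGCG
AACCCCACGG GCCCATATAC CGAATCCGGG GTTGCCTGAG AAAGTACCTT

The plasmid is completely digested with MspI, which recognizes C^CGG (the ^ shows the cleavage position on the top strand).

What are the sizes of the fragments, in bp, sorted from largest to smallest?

MspI sites (CCGG) start at positions 73, 80, 126.
MspI cuts after the first base of each site, so after positions 73, 80, 126.
Circular molecule, 3 cuts → 3 fragments:
  74–80 → 7 bp
  81–126 → 46 bp
  127–150 then 1–73 → 24 + 73 = 97 bp
Sorted largest to smallest: 97, 46, 7 bp.

97, 46, 7 bp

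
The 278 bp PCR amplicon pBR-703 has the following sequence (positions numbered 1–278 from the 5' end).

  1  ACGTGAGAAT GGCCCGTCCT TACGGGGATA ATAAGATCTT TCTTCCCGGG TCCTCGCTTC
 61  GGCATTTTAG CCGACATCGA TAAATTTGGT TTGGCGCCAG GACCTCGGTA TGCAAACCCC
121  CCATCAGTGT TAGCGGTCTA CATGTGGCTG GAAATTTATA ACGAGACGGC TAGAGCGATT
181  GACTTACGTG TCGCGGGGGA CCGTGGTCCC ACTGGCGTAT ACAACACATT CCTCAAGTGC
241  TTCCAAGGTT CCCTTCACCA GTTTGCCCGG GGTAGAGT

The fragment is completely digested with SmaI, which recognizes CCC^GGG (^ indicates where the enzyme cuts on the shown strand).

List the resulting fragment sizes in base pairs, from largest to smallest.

SmaI sites (CCCGGG) start at positions 45, 266.
SmaI cuts after base 3 of each site, so after positions 47, 268.
Linear molecule, 2 cuts → 3 fragments:
  1–47 → 47 bp
  48–268 → 221 bp
  269–278 → 10 bp
Sorted largest to smallest: 221, 47, 10 bp.

221, 47, 10 bp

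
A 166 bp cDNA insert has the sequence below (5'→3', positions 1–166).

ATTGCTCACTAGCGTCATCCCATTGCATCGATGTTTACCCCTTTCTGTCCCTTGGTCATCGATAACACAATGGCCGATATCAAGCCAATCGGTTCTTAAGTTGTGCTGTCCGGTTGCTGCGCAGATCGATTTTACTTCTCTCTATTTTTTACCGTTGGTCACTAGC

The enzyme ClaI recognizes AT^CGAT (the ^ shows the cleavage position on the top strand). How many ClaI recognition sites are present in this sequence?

3

ATCGAT occurs starting at positions 27, 58, 125.
ClaI cuts at 3 sites.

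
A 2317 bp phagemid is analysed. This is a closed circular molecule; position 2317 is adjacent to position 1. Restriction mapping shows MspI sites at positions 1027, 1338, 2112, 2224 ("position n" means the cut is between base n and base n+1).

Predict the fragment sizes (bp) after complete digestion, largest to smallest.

Circular molecule, 4 cuts → 4 fragments:
  1338 − 1027 = 311 bp
  2112 − 1338 = 774 bp
  2224 − 2112 = 112 bp
  wrap: 2317 − 2224 + 1027 = 1120 bp
Sorted largest to smallest: 1120, 774, 311, 112 bp.

1120, 774, 311, 112 bp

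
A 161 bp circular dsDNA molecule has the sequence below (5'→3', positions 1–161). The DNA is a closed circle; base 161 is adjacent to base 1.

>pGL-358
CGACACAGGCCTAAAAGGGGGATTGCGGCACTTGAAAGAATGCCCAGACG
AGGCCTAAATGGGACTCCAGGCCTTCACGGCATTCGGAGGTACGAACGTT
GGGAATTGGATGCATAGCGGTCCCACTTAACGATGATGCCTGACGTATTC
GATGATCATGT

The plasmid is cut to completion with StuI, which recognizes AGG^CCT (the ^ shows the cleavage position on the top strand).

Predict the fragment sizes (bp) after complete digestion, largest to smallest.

99, 44, 18 bp

StuI sites (AGGCCT) start at positions 7, 51, 69.
StuI cuts after base 3 of each site, so after positions 9, 53, 71.
Circular molecule, 3 cuts → 3 fragments:
  10–53 → 44 bp
  54–71 → 18 bp
  72–161 then 1–9 → 90 + 9 = 99 bp
Sorted largest to smallest: 99, 44, 18 bp.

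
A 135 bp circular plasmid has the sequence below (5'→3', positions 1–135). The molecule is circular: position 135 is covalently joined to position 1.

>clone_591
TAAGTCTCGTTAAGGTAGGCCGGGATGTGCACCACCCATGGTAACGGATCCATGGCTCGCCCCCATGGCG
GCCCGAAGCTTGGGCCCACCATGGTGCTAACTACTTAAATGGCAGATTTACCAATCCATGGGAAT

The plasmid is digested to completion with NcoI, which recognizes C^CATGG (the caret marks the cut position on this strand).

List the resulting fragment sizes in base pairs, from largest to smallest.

45, 37, 26, 14, 13 bp

NcoI sites (CCATGG) start at positions 36, 50, 63, 89, 126.
NcoI cuts after the first base of each site, so after positions 36, 50, 63, 89, 126.
Circular molecule, 5 cuts → 5 fragments:
  37–50 → 14 bp
  51–63 → 13 bp
  64–89 → 26 bp
  90–126 → 37 bp
  127–135 then 1–36 → 9 + 36 = 45 bp
Sorted largest to smallest: 45, 37, 26, 14, 13 bp.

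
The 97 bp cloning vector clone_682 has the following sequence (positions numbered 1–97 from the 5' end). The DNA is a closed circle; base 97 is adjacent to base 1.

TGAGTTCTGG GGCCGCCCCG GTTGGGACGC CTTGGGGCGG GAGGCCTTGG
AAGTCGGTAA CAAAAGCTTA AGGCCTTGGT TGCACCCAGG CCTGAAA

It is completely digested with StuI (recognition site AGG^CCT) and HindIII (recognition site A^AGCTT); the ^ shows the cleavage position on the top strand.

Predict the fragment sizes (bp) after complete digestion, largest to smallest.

51, 20, 17, 9 bp

StuI sites (AGGCCT) start at positions 42, 71, 88.
StuI cuts after base 3 of each site, so after positions 44, 73, 90.
The HindIII site (AAGCTT) starts at position 64.
HindIII cuts after the first base of each site, so after position 64.
Combined cut positions: 44, 64, 73, 90.
Circular molecule, 4 cuts → 4 fragments:
  45–64 → 20 bp
  65–73 → 9 bp
  74–90 → 17 bp
  91–97 then 1–44 → 7 + 44 = 51 bp
Sorted largest to smallest: 51, 20, 17, 9 bp.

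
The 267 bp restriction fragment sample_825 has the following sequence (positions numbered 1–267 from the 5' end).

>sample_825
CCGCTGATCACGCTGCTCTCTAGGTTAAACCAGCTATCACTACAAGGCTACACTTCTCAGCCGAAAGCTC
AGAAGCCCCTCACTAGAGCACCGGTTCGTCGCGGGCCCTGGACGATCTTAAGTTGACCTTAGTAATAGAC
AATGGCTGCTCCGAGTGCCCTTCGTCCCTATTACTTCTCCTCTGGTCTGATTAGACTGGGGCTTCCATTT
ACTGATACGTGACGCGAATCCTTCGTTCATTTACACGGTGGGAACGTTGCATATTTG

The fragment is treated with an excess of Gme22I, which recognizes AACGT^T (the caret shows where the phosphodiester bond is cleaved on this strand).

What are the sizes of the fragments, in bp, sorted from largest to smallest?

The Gme22I site (AACGTT) starts at position 253.
Gme22I cuts after base 5 of each site (before the last base), so after position 257.
Linear molecule, 1 cut → 2 fragments:
  1–257 → 257 bp
  258–267 → 10 bp
Sorted largest to smallest: 257, 10 bp.

257, 10 bp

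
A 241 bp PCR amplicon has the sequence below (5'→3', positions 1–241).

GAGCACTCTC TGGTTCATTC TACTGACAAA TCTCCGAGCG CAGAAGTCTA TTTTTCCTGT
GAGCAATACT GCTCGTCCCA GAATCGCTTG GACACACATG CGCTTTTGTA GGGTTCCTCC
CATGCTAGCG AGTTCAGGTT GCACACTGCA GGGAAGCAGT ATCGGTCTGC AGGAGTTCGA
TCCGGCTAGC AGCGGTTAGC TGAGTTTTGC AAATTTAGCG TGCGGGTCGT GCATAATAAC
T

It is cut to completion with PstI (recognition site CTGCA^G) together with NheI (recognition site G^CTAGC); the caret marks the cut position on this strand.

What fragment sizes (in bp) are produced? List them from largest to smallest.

124, 56, 26, 21, 14 bp

PstI sites (CTGCAG) start at positions 146, 167.
PstI cuts after base 5 of each site (before the last base), so after positions 150, 171.
NheI sites (GCTAGC) start at positions 124, 185.
NheI cuts after the first base of each site, so after positions 124, 185.
Combined cut positions: 124, 150, 171, 185.
Linear molecule, 4 cuts → 5 fragments:
  1–124 → 124 bp
  125–150 → 26 bp
  151–171 → 21 bp
  172–185 → 14 bp
  186–241 → 56 bp
Sorted largest to smallest: 124, 56, 26, 21, 14 bp.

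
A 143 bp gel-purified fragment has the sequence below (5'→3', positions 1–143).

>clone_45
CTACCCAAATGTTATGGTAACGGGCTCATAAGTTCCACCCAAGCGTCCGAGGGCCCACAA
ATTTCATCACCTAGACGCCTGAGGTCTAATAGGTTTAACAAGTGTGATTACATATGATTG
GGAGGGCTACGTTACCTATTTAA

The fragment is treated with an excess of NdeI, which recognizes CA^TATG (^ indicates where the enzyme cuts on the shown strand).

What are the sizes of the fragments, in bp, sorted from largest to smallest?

112, 31 bp

The NdeI site (CATATG) starts at position 111.
NdeI cuts after base 2 of each site, so after position 112.
Linear molecule, 1 cut → 2 fragments:
  1–112 → 112 bp
  113–143 → 31 bp
Sorted largest to smallest: 112, 31 bp.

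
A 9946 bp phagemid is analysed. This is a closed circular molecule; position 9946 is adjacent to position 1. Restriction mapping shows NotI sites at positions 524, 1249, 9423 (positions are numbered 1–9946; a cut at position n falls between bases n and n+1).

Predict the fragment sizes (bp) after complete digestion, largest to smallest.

8174, 1047, 725 bp

Circular molecule, 3 cuts → 3 fragments:
  1249 − 524 = 725 bp
  9423 − 1249 = 8174 bp
  wrap: 9946 − 9423 + 524 = 1047 bp
Sorted largest to smallest: 8174, 1047, 725 bp.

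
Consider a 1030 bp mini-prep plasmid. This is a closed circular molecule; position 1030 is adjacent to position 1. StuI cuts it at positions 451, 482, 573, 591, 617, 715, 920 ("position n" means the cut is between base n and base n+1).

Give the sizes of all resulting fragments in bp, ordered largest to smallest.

Circular molecule, 7 cuts → 7 fragments:
  482 − 451 = 31 bp
  573 − 482 = 91 bp
  591 − 573 = 18 bp
  617 − 591 = 26 bp
  715 − 617 = 98 bp
  920 − 715 = 205 bp
  wrap: 1030 − 920 + 451 = 561 bp
Sorted largest to smallest: 561, 205, 98, 91, 31, 26, 18 bp.

561, 205, 98, 91, 31, 26, 18 bp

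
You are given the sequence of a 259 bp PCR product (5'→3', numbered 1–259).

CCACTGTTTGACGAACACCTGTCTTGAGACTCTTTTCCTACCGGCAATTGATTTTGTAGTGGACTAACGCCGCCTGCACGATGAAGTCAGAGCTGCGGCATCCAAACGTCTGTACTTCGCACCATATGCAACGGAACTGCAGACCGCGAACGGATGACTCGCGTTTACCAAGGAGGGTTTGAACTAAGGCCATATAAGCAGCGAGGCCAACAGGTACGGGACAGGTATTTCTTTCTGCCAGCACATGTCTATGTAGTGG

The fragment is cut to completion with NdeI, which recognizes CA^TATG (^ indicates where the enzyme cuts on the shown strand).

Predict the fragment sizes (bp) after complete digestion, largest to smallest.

135, 124 bp

The NdeI site (CATATG) starts at position 123.
NdeI cuts after base 2 of each site, so after position 124.
Linear molecule, 1 cut → 2 fragments:
  1–124 → 124 bp
  125–259 → 135 bp
Sorted largest to smallest: 135, 124 bp.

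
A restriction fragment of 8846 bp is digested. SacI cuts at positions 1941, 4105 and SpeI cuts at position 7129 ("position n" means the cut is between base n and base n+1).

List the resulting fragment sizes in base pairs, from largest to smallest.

Combined cut positions (sorted): 1941, 4105, 7129.
Linear molecule, 3 cuts → 4 fragments:
  1941 − 0 = 1941 bp
  4105 − 1941 = 2164 bp
  7129 − 4105 = 3024 bp
  8846 − 7129 = 1717 bp
Sorted largest to smallest: 3024, 2164, 1941, 1717 bp.

3024, 2164, 1941, 1717 bp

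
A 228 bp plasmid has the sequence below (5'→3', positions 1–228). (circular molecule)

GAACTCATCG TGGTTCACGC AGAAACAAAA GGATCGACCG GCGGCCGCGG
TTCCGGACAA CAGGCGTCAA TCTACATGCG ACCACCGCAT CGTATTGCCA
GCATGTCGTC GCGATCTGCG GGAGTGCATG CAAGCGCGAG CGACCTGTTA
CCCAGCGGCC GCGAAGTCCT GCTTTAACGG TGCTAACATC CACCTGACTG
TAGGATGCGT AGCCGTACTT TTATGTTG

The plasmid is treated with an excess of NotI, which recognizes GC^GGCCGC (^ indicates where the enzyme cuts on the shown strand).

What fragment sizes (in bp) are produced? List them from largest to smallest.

114, 114 bp

NotI sites (GCGGCCGC) start at positions 41, 155.
NotI cuts after base 2 of each site, so after positions 42, 156.
Circular molecule, 2 cuts → 2 fragments:
  43–156 → 114 bp
  157–228 then 1–42 → 72 + 42 = 114 bp
Sorted largest to smallest: 114, 114 bp.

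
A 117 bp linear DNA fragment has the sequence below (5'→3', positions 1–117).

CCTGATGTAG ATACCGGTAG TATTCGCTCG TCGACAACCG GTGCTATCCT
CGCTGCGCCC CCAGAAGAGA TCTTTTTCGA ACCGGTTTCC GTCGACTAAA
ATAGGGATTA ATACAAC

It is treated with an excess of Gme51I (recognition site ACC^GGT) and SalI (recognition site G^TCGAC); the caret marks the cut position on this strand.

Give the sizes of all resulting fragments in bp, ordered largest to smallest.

Gme51I sites (ACCGGT) start at positions 13, 37, 81.
Gme51I cuts after base 3 of each site, so after positions 15, 39, 83.
SalI sites (GTCGAC) start at positions 30, 91.
SalI cuts after the first base of each site, so after positions 30, 91.
Combined cut positions: 15, 30, 39, 83, 91.
Linear molecule, 5 cuts → 6 fragments:
  1–15 → 15 bp
  16–30 → 15 bp
  31–39 → 9 bp
  40–83 → 44 bp
  84–91 → 8 bp
  92–117 → 26 bp
Sorted largest to smallest: 44, 26, 15, 15, 9, 8 bp.

44, 26, 15, 15, 9, 8 bp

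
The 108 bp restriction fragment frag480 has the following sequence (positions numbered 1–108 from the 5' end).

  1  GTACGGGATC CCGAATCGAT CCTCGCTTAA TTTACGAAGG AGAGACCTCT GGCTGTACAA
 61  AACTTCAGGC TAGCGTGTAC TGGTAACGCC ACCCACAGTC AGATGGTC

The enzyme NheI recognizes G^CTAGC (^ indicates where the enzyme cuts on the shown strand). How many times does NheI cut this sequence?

1

GCTAGC occurs starting at position 69.
NheI cuts at 1 site.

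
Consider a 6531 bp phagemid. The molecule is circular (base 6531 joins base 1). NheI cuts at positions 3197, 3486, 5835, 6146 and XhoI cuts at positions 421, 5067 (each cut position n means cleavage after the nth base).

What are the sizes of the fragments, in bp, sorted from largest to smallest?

Combined cut positions (sorted): 421, 3197, 3486, 5067, 5835, 6146.
Circular molecule, 6 cuts → 6 fragments:
  3197 − 421 = 2776 bp
  3486 − 3197 = 289 bp
  5067 − 3486 = 1581 bp
  5835 − 5067 = 768 bp
  6146 − 5835 = 311 bp
  wrap: 6531 − 6146 + 421 = 806 bp
Sorted largest to smallest: 2776, 1581, 806, 768, 311, 289 bp.

2776, 1581, 806, 768, 311, 289 bp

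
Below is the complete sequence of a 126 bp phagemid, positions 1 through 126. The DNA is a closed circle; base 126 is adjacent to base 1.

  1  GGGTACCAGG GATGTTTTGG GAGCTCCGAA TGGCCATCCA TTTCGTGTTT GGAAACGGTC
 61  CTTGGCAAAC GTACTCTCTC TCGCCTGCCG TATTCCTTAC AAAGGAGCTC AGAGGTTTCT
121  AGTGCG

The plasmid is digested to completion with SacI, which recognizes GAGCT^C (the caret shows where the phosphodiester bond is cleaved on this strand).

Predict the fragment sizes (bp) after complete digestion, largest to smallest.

84, 42 bp

SacI sites (GAGCTC) start at positions 21, 105.
SacI cuts after base 5 of each site (before the last base), so after positions 25, 109.
Circular molecule, 2 cuts → 2 fragments:
  26–109 → 84 bp
  110–126 then 1–25 → 17 + 25 = 42 bp
Sorted largest to smallest: 84, 42 bp.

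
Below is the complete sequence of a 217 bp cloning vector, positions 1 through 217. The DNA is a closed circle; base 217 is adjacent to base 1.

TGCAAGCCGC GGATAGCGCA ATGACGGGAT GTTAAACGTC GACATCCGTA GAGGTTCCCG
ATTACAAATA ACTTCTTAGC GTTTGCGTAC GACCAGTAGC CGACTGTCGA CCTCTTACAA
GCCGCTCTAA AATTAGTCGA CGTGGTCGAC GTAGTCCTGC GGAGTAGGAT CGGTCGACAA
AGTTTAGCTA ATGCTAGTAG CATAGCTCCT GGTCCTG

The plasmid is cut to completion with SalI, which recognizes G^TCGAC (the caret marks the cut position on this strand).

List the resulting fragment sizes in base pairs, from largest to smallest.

82, 68, 30, 28, 9 bp

SalI sites (GTCGAC) start at positions 38, 106, 136, 145, 173.
SalI cuts after the first base of each site, so after positions 38, 106, 136, 145, 173.
Circular molecule, 5 cuts → 5 fragments:
  39–106 → 68 bp
  107–136 → 30 bp
  137–145 → 9 bp
  146–173 → 28 bp
  174–217 then 1–38 → 44 + 38 = 82 bp
Sorted largest to smallest: 82, 68, 30, 28, 9 bp.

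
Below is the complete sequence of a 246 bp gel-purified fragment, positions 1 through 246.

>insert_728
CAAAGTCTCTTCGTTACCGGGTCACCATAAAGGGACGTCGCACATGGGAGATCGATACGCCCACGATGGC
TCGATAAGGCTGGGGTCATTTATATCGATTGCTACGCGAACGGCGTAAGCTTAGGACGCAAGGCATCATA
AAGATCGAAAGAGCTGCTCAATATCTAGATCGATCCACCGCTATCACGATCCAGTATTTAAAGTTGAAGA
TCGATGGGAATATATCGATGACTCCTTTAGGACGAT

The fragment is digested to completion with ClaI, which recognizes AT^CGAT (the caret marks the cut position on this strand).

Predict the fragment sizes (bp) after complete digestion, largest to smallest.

ClaI sites (ATCGAT) start at positions 51, 94, 169, 210, 224.
ClaI cuts after base 2 of each site, so after positions 52, 95, 170, 211, 225.
Linear molecule, 5 cuts → 6 fragments:
  1–52 → 52 bp
  53–95 → 43 bp
  96–170 → 75 bp
  171–211 → 41 bp
  212–225 → 14 bp
  226–246 → 21 bp
Sorted largest to smallest: 75, 52, 43, 41, 21, 14 bp.

75, 52, 43, 41, 21, 14 bp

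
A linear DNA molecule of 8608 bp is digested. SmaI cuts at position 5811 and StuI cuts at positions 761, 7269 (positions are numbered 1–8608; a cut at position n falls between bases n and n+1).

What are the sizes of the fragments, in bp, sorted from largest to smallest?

5050, 1458, 1339, 761 bp

Combined cut positions (sorted): 761, 5811, 7269.
Linear molecule, 3 cuts → 4 fragments:
  761 − 0 = 761 bp
  5811 − 761 = 5050 bp
  7269 − 5811 = 1458 bp
  8608 − 7269 = 1339 bp
Sorted largest to smallest: 5050, 1458, 1339, 761 bp.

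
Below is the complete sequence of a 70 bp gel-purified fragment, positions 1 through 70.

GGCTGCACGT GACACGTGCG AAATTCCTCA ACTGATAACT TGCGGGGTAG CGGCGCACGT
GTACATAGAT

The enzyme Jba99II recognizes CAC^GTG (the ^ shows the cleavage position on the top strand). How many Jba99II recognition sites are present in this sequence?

CACGTG occurs starting at positions 6, 13, 56.
Jba99II cuts at 3 sites.

3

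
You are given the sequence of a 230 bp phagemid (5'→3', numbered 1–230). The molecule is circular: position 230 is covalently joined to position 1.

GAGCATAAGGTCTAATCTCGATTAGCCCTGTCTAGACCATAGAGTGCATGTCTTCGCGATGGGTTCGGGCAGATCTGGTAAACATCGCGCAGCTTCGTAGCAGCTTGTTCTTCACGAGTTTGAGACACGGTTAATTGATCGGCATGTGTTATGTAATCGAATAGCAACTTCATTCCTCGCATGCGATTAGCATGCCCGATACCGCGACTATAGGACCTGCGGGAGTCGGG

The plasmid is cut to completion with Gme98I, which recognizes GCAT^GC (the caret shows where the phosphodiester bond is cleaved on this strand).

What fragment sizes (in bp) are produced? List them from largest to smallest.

Gme98I sites (GCATGC) start at positions 179, 190.
Gme98I cuts after base 4 of each site, so after positions 182, 193.
Circular molecule, 2 cuts → 2 fragments:
  183–193 → 11 bp
  194–230 then 1–182 → 37 + 182 = 219 bp
Sorted largest to smallest: 219, 11 bp.

219, 11 bp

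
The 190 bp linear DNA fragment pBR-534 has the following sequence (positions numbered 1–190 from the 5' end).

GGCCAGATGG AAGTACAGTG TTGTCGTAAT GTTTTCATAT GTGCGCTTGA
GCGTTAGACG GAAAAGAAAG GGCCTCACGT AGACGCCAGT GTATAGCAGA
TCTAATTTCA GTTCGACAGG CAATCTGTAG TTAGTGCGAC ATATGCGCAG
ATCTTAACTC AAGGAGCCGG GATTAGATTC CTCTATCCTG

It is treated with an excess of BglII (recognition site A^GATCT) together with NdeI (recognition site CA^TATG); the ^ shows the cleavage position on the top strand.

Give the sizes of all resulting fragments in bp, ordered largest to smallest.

BglII sites (AGATCT) start at positions 98, 149.
BglII cuts after the first base of each site, so after positions 98, 149.
NdeI sites (CATATG) start at positions 36, 140.
NdeI cuts after base 2 of each site, so after positions 37, 141.
Combined cut positions: 37, 98, 141, 149.
Linear molecule, 4 cuts → 5 fragments:
  1–37 → 37 bp
  38–98 → 61 bp
  99–141 → 43 bp
  142–149 → 8 bp
  150–190 → 41 bp
Sorted largest to smallest: 61, 43, 41, 37, 8 bp.

61, 43, 41, 37, 8 bp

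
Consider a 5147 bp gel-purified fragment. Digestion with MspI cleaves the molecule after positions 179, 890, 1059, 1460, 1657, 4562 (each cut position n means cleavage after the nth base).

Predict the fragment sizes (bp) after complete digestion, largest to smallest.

2905, 711, 585, 401, 197, 179, 169 bp

Linear molecule, 6 cuts → 7 fragments:
  179 − 0 = 179 bp
  890 − 179 = 711 bp
  1059 − 890 = 169 bp
  1460 − 1059 = 401 bp
  1657 − 1460 = 197 bp
  4562 − 1657 = 2905 bp
  5147 − 4562 = 585 bp
Sorted largest to smallest: 2905, 711, 585, 401, 197, 179, 169 bp.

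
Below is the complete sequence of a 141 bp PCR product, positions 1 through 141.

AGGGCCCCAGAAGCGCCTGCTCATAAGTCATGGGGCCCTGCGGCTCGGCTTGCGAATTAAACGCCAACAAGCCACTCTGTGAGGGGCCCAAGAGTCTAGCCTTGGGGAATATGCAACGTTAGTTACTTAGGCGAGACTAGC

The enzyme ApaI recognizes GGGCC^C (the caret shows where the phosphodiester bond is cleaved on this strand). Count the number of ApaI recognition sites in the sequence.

3

GGGCCC occurs starting at positions 2, 33, 84.
ApaI cuts at 3 sites.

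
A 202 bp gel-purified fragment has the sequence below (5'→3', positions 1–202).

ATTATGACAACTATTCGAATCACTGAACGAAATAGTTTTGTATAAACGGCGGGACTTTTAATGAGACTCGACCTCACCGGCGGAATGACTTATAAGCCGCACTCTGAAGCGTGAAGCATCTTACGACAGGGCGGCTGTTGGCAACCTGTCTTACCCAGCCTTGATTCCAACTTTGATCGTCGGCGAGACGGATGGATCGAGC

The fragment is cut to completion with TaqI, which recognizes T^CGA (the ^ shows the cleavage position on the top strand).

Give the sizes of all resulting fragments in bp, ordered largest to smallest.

TaqI sites (TCGA) start at positions 15, 68, 197.
TaqI cuts after the first base of each site, so after positions 15, 68, 197.
Linear molecule, 3 cuts → 4 fragments:
  1–15 → 15 bp
  16–68 → 53 bp
  69–197 → 129 bp
  198–202 → 5 bp
Sorted largest to smallest: 129, 53, 15, 5 bp.

129, 53, 15, 5 bp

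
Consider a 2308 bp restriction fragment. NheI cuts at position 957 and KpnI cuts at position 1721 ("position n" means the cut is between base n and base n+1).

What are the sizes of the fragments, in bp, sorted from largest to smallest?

Combined cut positions (sorted): 957, 1721.
Linear molecule, 2 cuts → 3 fragments:
  957 − 0 = 957 bp
  1721 − 957 = 764 bp
  2308 − 1721 = 587 bp
Sorted largest to smallest: 957, 764, 587 bp.

957, 764, 587 bp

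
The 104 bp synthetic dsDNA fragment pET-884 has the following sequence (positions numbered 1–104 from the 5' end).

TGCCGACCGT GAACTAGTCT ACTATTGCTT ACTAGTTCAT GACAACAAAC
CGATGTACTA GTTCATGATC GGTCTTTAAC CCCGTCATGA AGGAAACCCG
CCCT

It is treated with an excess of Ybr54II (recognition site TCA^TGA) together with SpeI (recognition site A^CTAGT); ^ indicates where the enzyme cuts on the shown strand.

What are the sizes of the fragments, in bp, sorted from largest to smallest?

Ybr54II sites (TCATGA) start at positions 37, 63, 85.
Ybr54II cuts after base 3 of each site, so after positions 39, 65, 87.
SpeI sites (ACTAGT) start at positions 13, 31, 57.
SpeI cuts after the first base of each site, so after positions 13, 31, 57.
Combined cut positions: 13, 31, 39, 57, 65, 87.
Linear molecule, 6 cuts → 7 fragments:
  1–13 → 13 bp
  14–31 → 18 bp
  32–39 → 8 bp
  40–57 → 18 bp
  58–65 → 8 bp
  66–87 → 22 bp
  88–104 → 17 bp
Sorted largest to smallest: 22, 18, 18, 17, 13, 8, 8 bp.

22, 18, 18, 17, 13, 8, 8 bp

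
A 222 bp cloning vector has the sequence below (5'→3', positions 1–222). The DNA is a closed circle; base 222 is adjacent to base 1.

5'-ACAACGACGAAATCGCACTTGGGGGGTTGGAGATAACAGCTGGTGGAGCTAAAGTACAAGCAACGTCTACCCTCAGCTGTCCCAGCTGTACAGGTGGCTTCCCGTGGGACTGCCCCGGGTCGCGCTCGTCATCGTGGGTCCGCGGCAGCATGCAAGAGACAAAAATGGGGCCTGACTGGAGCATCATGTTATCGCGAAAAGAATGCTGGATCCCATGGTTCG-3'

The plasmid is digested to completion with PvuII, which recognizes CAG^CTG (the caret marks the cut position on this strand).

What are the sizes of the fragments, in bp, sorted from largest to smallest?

176, 37, 9 bp

PvuII sites (CAGCTG) start at positions 37, 74, 83.
PvuII cuts after base 3 of each site, so after positions 39, 76, 85.
Circular molecule, 3 cuts → 3 fragments:
  40–76 → 37 bp
  77–85 → 9 bp
  86–222 then 1–39 → 137 + 39 = 176 bp
Sorted largest to smallest: 176, 37, 9 bp.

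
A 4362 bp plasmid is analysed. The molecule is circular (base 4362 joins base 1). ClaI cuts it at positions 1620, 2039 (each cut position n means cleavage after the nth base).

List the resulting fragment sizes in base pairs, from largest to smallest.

Circular molecule, 2 cuts → 2 fragments:
  2039 − 1620 = 419 bp
  wrap: 4362 − 2039 + 1620 = 3943 bp
Sorted largest to smallest: 3943, 419 bp.

3943, 419 bp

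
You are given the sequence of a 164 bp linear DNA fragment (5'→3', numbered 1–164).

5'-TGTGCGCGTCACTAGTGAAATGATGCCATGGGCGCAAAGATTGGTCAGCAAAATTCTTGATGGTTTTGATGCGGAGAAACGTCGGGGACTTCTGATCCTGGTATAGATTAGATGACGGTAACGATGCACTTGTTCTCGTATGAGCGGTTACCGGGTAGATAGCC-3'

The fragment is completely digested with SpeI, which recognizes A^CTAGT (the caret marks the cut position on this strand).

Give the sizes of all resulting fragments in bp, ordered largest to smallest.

The SpeI site (ACTAGT) starts at position 11.
SpeI cuts after the first base of each site, so after position 11.
Linear molecule, 1 cut → 2 fragments:
  1–11 → 11 bp
  12–164 → 153 bp
Sorted largest to smallest: 153, 11 bp.

153, 11 bp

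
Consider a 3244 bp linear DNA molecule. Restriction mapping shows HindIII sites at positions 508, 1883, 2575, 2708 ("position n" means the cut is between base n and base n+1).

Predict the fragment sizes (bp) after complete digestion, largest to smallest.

Linear molecule, 4 cuts → 5 fragments:
  508 − 0 = 508 bp
  1883 − 508 = 1375 bp
  2575 − 1883 = 692 bp
  2708 − 2575 = 133 bp
  3244 − 2708 = 536 bp
Sorted largest to smallest: 1375, 692, 536, 508, 133 bp.

1375, 692, 536, 508, 133 bp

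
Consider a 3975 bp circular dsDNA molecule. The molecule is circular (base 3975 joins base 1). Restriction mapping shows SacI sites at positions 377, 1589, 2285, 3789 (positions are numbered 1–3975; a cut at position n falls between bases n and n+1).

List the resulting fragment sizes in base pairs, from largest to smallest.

Circular molecule, 4 cuts → 4 fragments:
  1589 − 377 = 1212 bp
  2285 − 1589 = 696 bp
  3789 − 2285 = 1504 bp
  wrap: 3975 − 3789 + 377 = 563 bp
Sorted largest to smallest: 1504, 1212, 696, 563 bp.

1504, 1212, 696, 563 bp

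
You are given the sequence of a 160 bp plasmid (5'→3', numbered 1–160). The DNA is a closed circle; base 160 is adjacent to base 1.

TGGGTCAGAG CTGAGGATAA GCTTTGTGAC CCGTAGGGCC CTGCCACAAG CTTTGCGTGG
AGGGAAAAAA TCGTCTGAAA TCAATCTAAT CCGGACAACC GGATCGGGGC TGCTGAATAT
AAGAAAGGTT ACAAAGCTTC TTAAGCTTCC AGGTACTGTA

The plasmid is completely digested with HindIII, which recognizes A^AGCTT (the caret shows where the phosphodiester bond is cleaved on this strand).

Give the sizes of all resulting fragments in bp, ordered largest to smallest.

HindIII sites (AAGCTT) start at positions 19, 48, 134, 143.
HindIII cuts after the first base of each site, so after positions 19, 48, 134, 143.
Circular molecule, 4 cuts → 4 fragments:
  20–48 → 29 bp
  49–134 → 86 bp
  135–143 → 9 bp
  144–160 then 1–19 → 17 + 19 = 36 bp
Sorted largest to smallest: 86, 36, 29, 9 bp.

86, 36, 29, 9 bp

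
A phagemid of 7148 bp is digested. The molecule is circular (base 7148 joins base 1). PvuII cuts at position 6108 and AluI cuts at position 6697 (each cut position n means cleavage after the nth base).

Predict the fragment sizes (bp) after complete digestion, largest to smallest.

6559, 589 bp

Combined cut positions (sorted): 6108, 6697.
Circular molecule, 2 cuts → 2 fragments:
  6697 − 6108 = 589 bp
  wrap: 7148 − 6697 + 6108 = 6559 bp
Sorted largest to smallest: 6559, 589 bp.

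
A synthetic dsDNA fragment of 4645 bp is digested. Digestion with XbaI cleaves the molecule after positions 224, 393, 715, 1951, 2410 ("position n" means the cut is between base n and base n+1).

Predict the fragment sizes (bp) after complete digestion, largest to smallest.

2235, 1236, 459, 322, 224, 169 bp

Linear molecule, 5 cuts → 6 fragments:
  224 − 0 = 224 bp
  393 − 224 = 169 bp
  715 − 393 = 322 bp
  1951 − 715 = 1236 bp
  2410 − 1951 = 459 bp
  4645 − 2410 = 2235 bp
Sorted largest to smallest: 2235, 1236, 459, 322, 224, 169 bp.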